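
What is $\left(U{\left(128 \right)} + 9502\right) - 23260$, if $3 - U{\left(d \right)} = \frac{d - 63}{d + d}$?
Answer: $- \frac{3521345}{256} \approx -13755.0$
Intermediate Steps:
$U{\left(d \right)} = 3 - \frac{-63 + d}{2 d}$ ($U{\left(d \right)} = 3 - \frac{d - 63}{d + d} = 3 - \frac{-63 + d}{2 d}$)
$\left(U{\left(128 \right)} + 9502\right) - 23260 = \left(\frac{63 + 5 \cdot 128}{2 \cdot 128} + 9502\right) - 23260 = \left(\frac{1}{2} \cdot \frac{1}{128} \left(63 + 640\right) + 9502\right) - 23260 = \left(\frac{1}{2} \cdot \frac{1}{128} \cdot 703 + 9502\right) - 23260 = \left(\frac{703}{256} + 9502\right) - 23260 = \frac{2433215}{256} - 23260 = - \frac{3521345}{256}$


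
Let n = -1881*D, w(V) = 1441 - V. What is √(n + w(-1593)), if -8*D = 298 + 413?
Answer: √2723326/4 ≈ 412.56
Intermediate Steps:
D = -711/8 (D = -(298 + 413)/8 = -⅛*711 = -711/8 ≈ -88.875)
n = 1337391/8 (n = -1881*(-711/8) = 1337391/8 ≈ 1.6717e+5)
√(n + w(-1593)) = √(1337391/8 + (1441 - 1*(-1593))) = √(1337391/8 + (1441 + 1593)) = √(1337391/8 + 3034) = √(1361663/8) = √2723326/4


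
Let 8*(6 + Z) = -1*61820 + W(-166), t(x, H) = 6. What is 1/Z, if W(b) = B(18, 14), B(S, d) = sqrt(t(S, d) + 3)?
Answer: -8/61865 ≈ -0.00012931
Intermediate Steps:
B(S, d) = 3 (B(S, d) = sqrt(6 + 3) = sqrt(9) = 3)
W(b) = 3
Z = -61865/8 (Z = -6 + (-1*61820 + 3)/8 = -6 + (-61820 + 3)/8 = -6 + (1/8)*(-61817) = -6 - 61817/8 = -61865/8 ≈ -7733.1)
1/Z = 1/(-61865/8) = -8/61865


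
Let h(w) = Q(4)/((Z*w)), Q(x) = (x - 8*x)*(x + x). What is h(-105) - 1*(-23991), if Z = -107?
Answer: 38505523/1605 ≈ 23991.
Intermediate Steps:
Q(x) = -14*x² (Q(x) = (-7*x)*(2*x) = -14*x²)
h(w) = 224/(107*w) (h(w) = (-14*4²)/((-107*w)) = (-14*16)*(-1/(107*w)) = -(-224)/(107*w) = 224/(107*w))
h(-105) - 1*(-23991) = (224/107)/(-105) - 1*(-23991) = (224/107)*(-1/105) + 23991 = -32/1605 + 23991 = 38505523/1605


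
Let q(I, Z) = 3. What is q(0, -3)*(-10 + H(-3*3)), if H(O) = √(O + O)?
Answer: -30 + 9*I*√2 ≈ -30.0 + 12.728*I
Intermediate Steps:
H(O) = √2*√O (H(O) = √(2*O) = √2*√O)
q(0, -3)*(-10 + H(-3*3)) = 3*(-10 + √2*√(-3*3)) = 3*(-10 + √2*√(-9)) = 3*(-10 + √2*(3*I)) = 3*(-10 + 3*I*√2) = -30 + 9*I*√2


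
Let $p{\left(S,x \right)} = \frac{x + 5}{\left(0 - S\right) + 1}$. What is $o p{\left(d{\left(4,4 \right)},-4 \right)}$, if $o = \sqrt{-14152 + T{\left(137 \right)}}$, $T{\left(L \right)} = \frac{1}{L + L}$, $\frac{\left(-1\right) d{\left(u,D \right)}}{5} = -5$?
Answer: $- \frac{i \sqrt{1062475278}}{6576} \approx - 4.9568 i$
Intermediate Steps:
$d{\left(u,D \right)} = 25$ ($d{\left(u,D \right)} = \left(-5\right) \left(-5\right) = 25$)
$T{\left(L \right)} = \frac{1}{2 L}$
$p{\left(S,x \right)} = \frac{5 + x}{1 - S}$ ($p{\left(S,x \right)} = \frac{5 + x}{- S + 1} = \frac{5 + x}{1 - S}$)
$o = \frac{i \sqrt{1062475278}}{274}$ ($o = \sqrt{-14152 + \frac{1}{2 \cdot 137}} = \sqrt{-14152 + \frac{1}{2} \cdot \frac{1}{137}} = \sqrt{-14152 + \frac{1}{274}} = \sqrt{- \frac{3877647}{274}} = \frac{i \sqrt{1062475278}}{274} \approx 118.96 i$)
$o p{\left(d{\left(4,4 \right)},-4 \right)} = \frac{i \sqrt{1062475278}}{274} \frac{-5 - -4}{-1 + 25} = \frac{i \sqrt{1062475278}}{274} \frac{-5 + 4}{24} = \frac{i \sqrt{1062475278}}{274} \cdot \frac{1}{24} \left(-1\right) = \frac{i \sqrt{1062475278}}{274} \left(- \frac{1}{24}\right) = - \frac{i \sqrt{1062475278}}{6576}$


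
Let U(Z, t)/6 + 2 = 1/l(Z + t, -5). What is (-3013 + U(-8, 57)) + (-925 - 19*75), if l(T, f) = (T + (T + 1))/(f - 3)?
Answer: -177391/33 ≈ -5375.5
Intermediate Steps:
l(T, f) = (1 + 2*T)/(-3 + f) (l(T, f) = (T + (1 + T))/(-3 + f) = (1 + 2*T)/(-3 + f))
U(Z, t) = -12 + 6/(-⅛ - Z/4 - t/4) (U(Z, t) = -12 + 6/(((1 + 2*(Z + t))/(-3 - 5))) = -12 + 6/(((1 + (2*Z + 2*t))/(-8))) = -12 + 6/((-(1 + 2*Z + 2*t)/8)) = -12 + 6/(-⅛ - Z/4 - t/4))
(-3013 + U(-8, 57)) + (-925 - 19*75) = (-3013 + 12*(-5 - 2*(-8) - 2*57)/(1 + 2*(-8) + 2*57)) + (-925 - 19*75) = (-3013 + 12*(-5 + 16 - 114)/(1 - 16 + 114)) + (-925 - 1425) = (-3013 + 12*(-103)/99) - 2350 = (-3013 + 12*(1/99)*(-103)) - 2350 = (-3013 - 412/33) - 2350 = -99841/33 - 2350 = -177391/33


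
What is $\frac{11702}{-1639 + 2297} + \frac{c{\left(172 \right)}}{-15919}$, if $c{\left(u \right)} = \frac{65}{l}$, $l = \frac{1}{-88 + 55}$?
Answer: $\frac{93847774}{5237351} \approx 17.919$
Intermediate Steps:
$l = - \frac{1}{33}$ ($l = \frac{1}{-33} = - \frac{1}{33} \approx -0.030303$)
$c{\left(u \right)} = -2145$ ($c{\left(u \right)} = \frac{65}{- \frac{1}{33}} = 65 \left(-33\right) = -2145$)
$\frac{11702}{-1639 + 2297} + \frac{c{\left(172 \right)}}{-15919} = \frac{11702}{-1639 + 2297} - \frac{2145}{-15919} = \frac{11702}{658} - - \frac{2145}{15919} = 11702 \cdot \frac{1}{658} + \frac{2145}{15919} = \frac{5851}{329} + \frac{2145}{15919} = \frac{93847774}{5237351}$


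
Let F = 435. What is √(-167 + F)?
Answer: 2*√67 ≈ 16.371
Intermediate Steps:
√(-167 + F) = √(-167 + 435) = √268 = 2*√67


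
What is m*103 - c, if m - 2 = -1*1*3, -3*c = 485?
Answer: 176/3 ≈ 58.667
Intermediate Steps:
c = -485/3 (c = -1/3*485 = -485/3 ≈ -161.67)
m = -1 (m = 2 - 1*1*3 = 2 - 1*3 = 2 - 3 = -1)
m*103 - c = -1*103 - 1*(-485/3) = -103 + 485/3 = 176/3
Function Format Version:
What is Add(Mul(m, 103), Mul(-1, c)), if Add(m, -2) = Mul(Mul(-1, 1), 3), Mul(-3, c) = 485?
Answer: Rational(176, 3) ≈ 58.667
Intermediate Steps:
c = Rational(-485, 3) (c = Mul(Rational(-1, 3), 485) = Rational(-485, 3) ≈ -161.67)
m = -1 (m = Add(2, Mul(Mul(-1, 1), 3)) = Add(2, Mul(-1, 3)) = Add(2, -3) = -1)
Add(Mul(m, 103), Mul(-1, c)) = Add(Mul(-1, 103), Mul(-1, Rational(-485, 3))) = Add(-103, Rational(485, 3)) = Rational(176, 3)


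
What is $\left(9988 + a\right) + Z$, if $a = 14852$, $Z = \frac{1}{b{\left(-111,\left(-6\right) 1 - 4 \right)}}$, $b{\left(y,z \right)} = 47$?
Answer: $\frac{1167481}{47} \approx 24840.0$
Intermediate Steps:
$Z = \frac{1}{47} \approx 0.021277$
$\left(9988 + a\right) + Z = \left(9988 + 14852\right) + \frac{1}{47} = 24840 + \frac{1}{47} = \frac{1167481}{47}$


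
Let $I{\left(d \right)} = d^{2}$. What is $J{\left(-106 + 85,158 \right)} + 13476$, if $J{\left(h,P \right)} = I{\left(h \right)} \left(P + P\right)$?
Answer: $152832$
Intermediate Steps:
$J{\left(h,P \right)} = 2 P h^{2}$ ($J{\left(h,P \right)} = h^{2} \left(P + P\right) = h^{2} \cdot 2 P = 2 P h^{2}$)
$J{\left(-106 + 85,158 \right)} + 13476 = 2 \cdot 158 \left(-106 + 85\right)^{2} + 13476 = 2 \cdot 158 \left(-21\right)^{2} + 13476 = 2 \cdot 158 \cdot 441 + 13476 = 139356 + 13476 = 152832$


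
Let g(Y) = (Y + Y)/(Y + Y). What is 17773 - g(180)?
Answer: 17772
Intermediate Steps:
g(Y) = 1 (g(Y) = (2*Y)/((2*Y)) = (2*Y)*(1/(2*Y)) = 1)
17773 - g(180) = 17773 - 1*1 = 17773 - 1 = 17772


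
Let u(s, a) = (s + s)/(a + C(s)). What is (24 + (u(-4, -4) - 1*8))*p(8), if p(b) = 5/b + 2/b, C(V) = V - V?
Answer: 63/4 ≈ 15.750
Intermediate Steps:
C(V) = 0
u(s, a) = 2*s/a (u(s, a) = (s + s)/(a + 0) = (2*s)/a = 2*s/a)
p(b) = 7/b
(24 + (u(-4, -4) - 1*8))*p(8) = (24 + (2*(-4)/(-4) - 1*8))*(7/8) = (24 + (2*(-4)*(-1/4) - 8))*(7*(1/8)) = (24 + (2 - 8))*(7/8) = (24 - 6)*(7/8) = 18*(7/8) = 63/4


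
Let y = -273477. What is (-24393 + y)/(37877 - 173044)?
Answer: 297870/135167 ≈ 2.2037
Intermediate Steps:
(-24393 + y)/(37877 - 173044) = (-24393 - 273477)/(37877 - 173044) = -297870/(-135167) = -297870*(-1/135167) = 297870/135167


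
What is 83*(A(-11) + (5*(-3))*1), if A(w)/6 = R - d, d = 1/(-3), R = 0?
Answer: -1079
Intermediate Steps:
d = -1/3 ≈ -0.33333
A(w) = 2 (A(w) = 6*(0 - 1*(-1/3)) = 6*(0 + 1/3) = 6*(1/3) = 2)
83*(A(-11) + (5*(-3))*1) = 83*(2 + (5*(-3))*1) = 83*(2 - 15*1) = 83*(2 - 15) = 83*(-13) = -1079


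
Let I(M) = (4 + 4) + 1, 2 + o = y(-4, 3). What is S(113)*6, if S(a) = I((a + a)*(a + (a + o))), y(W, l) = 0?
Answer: 54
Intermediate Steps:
o = -2 (o = -2 + 0 = -2)
I(M) = 9 (I(M) = 8 + 1 = 9)
S(a) = 9
S(113)*6 = 9*6 = 54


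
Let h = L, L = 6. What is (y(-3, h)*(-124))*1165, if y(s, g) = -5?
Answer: 722300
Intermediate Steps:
h = 6
(y(-3, h)*(-124))*1165 = -5*(-124)*1165 = 620*1165 = 722300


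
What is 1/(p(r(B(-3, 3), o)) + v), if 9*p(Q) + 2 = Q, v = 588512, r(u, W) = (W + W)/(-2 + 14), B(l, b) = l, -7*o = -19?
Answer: 378/222457471 ≈ 1.6992e-6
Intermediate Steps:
o = 19/7 (o = -⅐*(-19) = 19/7 ≈ 2.7143)
r(u, W) = W/6 (r(u, W) = (2*W)/12 = (2*W)*(1/12) = W/6)
p(Q) = -2/9 + Q/9
1/(p(r(B(-3, 3), o)) + v) = 1/((-2/9 + ((⅙)*(19/7))/9) + 588512) = 1/((-2/9 + (⅑)*(19/42)) + 588512) = 1/((-2/9 + 19/378) + 588512) = 1/(-65/378 + 588512) = 1/(222457471/378) = 378/222457471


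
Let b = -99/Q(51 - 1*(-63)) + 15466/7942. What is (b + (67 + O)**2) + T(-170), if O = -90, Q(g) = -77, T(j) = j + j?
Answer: 25567/133 ≈ 192.23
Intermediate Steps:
T(j) = 2*j
b = 430/133 (b = -99/(-77) + 15466/7942 = -99*(-1/77) + 15466*(1/7942) = 9/7 + 37/19 = 430/133 ≈ 3.2331)
(b + (67 + O)**2) + T(-170) = (430/133 + (67 - 90)**2) + 2*(-170) = (430/133 + (-23)**2) - 340 = (430/133 + 529) - 340 = 70787/133 - 340 = 25567/133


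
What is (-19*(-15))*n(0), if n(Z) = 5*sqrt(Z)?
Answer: 0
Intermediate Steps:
(-19*(-15))*n(0) = (-19*(-15))*(5*sqrt(0)) = 285*(5*0) = 285*0 = 0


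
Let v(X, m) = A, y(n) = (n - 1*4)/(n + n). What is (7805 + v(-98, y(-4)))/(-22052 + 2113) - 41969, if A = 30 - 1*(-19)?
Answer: -836827745/19939 ≈ -41969.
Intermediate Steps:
y(n) = (-4 + n)/(2*n) (y(n) = (n - 4)/((2*n)) = (-4 + n)*(1/(2*n)) = (-4 + n)/(2*n))
A = 49 (A = 30 + 19 = 49)
v(X, m) = 49
(7805 + v(-98, y(-4)))/(-22052 + 2113) - 41969 = (7805 + 49)/(-22052 + 2113) - 41969 = 7854/(-19939) - 41969 = 7854*(-1/19939) - 41969 = -7854/19939 - 41969 = -836827745/19939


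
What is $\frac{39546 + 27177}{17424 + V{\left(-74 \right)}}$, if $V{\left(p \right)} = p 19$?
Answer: $\frac{66723}{16018} \approx 4.1655$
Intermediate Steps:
$V{\left(p \right)} = 19 p$
$\frac{39546 + 27177}{17424 + V{\left(-74 \right)}} = \frac{39546 + 27177}{17424 + 19 \left(-74\right)} = \frac{66723}{17424 - 1406} = \frac{66723}{16018}$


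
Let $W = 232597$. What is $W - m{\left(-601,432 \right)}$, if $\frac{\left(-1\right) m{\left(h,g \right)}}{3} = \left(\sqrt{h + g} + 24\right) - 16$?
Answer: $232621 + 39 i \approx 2.3262 \cdot 10^{5} + 39.0 i$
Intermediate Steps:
$m{\left(h,g \right)} = -24 - 3 \sqrt{g + h}$ ($m{\left(h,g \right)} = - 3 \left(\left(\sqrt{h + g} + 24\right) - 16\right) = - 3 \left(\left(\sqrt{g + h} + 24\right) - 16\right) = - 3 \left(\left(24 + \sqrt{g + h}\right) - 16\right) = - 3 \left(8 + \sqrt{g + h}\right) = -24 - 3 \sqrt{g + h}$)
$W - m{\left(-601,432 \right)} = 232597 - \left(-24 - 3 \sqrt{432 - 601}\right) = 232597 - \left(-24 - 3 \sqrt{-169}\right) = 232597 - \left(-24 - 3 \cdot 13 i\right) = 232597 - \left(-24 - 39 i\right) = 232597 + \left(24 + 39 i\right) = 232621 + 39 i$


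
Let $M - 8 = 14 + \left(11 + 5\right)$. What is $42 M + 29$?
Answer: $1625$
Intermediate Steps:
$M = 38$ ($M = 8 + \left(14 + \left(11 + 5\right)\right) = 8 + \left(14 + 16\right) = 8 + 30 = 38$)
$42 M + 29 = 42 \cdot 38 + 29 = 1596 + 29 = 1625$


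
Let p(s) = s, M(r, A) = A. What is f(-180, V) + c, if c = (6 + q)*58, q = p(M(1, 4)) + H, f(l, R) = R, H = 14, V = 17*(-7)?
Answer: 1273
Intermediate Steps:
V = -119
q = 18 (q = 4 + 14 = 18)
c = 1392 (c = (6 + 18)*58 = 24*58 = 1392)
f(-180, V) + c = -119 + 1392 = 1273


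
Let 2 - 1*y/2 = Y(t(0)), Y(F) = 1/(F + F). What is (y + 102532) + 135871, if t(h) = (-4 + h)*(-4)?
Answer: 3814511/16 ≈ 2.3841e+5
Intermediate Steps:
t(h) = 16 - 4*h
Y(F) = 1/(2*F)
y = 63/16 (y = 4 - 1/(16 - 4*0) = 4 - 1/(16 + 0) = 4 - 1/16 = 63/16 ≈ 3.9375)
(y + 102532) + 135871 = (63/16 + 102532) + 135871 = 1640575/16 + 135871 = 3814511/16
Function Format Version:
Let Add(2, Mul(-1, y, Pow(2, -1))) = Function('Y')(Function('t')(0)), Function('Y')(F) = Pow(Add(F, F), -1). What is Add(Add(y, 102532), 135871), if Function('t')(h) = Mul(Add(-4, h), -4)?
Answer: Rational(3814511, 16) ≈ 2.3841e+5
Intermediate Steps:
Function('t')(h) = Add(16, Mul(-4, h))
Function('Y')(F) = Mul(Rational(1, 2), Pow(F, -1)) (Function('Y')(F) = Pow(Mul(2, F), -1) = Mul(Rational(1, 2), Pow(F, -1)))
y = Rational(63, 16) (y = Add(4, Mul(-2, Mul(Rational(1, 2), Pow(Add(16, Mul(-4, 0)), -1)))) = Add(4, Mul(-2, Mul(Rational(1, 2), Pow(Add(16, 0), -1)))) = Add(4, Mul(-2, Mul(Rational(1, 2), Pow(16, -1)))) = Add(4, Mul(-2, Mul(Rational(1, 2), Rational(1, 16)))) = Add(4, Mul(-2, Rational(1, 32))) = Add(4, Rational(-1, 16)) = Rational(63, 16) ≈ 3.9375)
Add(Add(y, 102532), 135871) = Add(Add(Rational(63, 16), 102532), 135871) = Add(Rational(1640575, 16), 135871) = Rational(3814511, 16)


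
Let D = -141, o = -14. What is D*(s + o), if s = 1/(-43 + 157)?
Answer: 74965/38 ≈ 1972.8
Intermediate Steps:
s = 1/114 ≈ 0.0087719
D*(s + o) = -141*(1/114 - 14) = -141*(-1595/114) = 74965/38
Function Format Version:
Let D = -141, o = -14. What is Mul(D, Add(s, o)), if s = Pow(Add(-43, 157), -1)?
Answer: Rational(74965, 38) ≈ 1972.8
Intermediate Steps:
s = Rational(1, 114) (s = Pow(114, -1) = Rational(1, 114) ≈ 0.0087719)
Mul(D, Add(s, o)) = Mul(-141, Add(Rational(1, 114), -14)) = Mul(-141, Rational(-1595, 114)) = Rational(74965, 38)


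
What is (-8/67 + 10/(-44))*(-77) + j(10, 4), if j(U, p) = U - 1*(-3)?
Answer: 5319/134 ≈ 39.694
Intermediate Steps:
j(U, p) = 3 + U (j(U, p) = U + 3 = 3 + U)
(-8/67 + 10/(-44))*(-77) + j(10, 4) = (-8/67 + 10/(-44))*(-77) + (3 + 10) = (-8*1/67 + 10*(-1/44))*(-77) + 13 = (-8/67 - 5/22)*(-77) + 13 = -511/1474*(-77) + 13 = 3577/134 + 13 = 5319/134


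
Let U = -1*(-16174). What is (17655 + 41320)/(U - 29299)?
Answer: -337/75 ≈ -4.4933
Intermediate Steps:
U = 16174
(17655 + 41320)/(U - 29299) = (17655 + 41320)/(16174 - 29299) = 58975/(-13125) = 58975*(-1/13125) = -337/75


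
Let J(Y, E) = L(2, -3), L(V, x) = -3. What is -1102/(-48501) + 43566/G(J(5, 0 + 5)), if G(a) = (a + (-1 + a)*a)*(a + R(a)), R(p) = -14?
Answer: -13809320/48501 ≈ -284.72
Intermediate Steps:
J(Y, E) = -3
G(a) = (-14 + a)*(a + a*(-1 + a)) (G(a) = (a + (-1 + a)*a)*(a - 14) = (a + a*(-1 + a))*(-14 + a) = (-14 + a)*(a + a*(-1 + a)))
-1102/(-48501) + 43566/G(J(5, 0 + 5)) = -1102/(-48501) + 43566/(((-3)²*(-14 - 3))) = -1102*(-1/48501) + 43566/((9*(-17))) = 1102/48501 + 43566/(-153) = 1102/48501 + 43566*(-1/153) = 1102/48501 - 14522/51 = -13809320/48501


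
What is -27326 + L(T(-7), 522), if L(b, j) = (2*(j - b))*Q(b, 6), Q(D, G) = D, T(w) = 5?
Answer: -22156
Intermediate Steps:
L(b, j) = b*(-2*b + 2*j) (L(b, j) = (2*(j - b))*b = (-2*b + 2*j)*b = b*(-2*b + 2*j))
-27326 + L(T(-7), 522) = -27326 + 2*5*(522 - 1*5) = -27326 + 2*5*(522 - 5) = -27326 + 2*5*517 = -27326 + 5170 = -22156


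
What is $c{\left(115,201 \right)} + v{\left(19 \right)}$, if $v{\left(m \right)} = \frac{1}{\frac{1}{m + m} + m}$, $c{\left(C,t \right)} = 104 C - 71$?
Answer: $\frac{8595785}{723} \approx 11889.0$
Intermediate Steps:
$c{\left(C,t \right)} = -71 + 104 C$
$v{\left(m \right)} = \frac{1}{m + \frac{1}{2 m}}$ ($v{\left(m \right)} = \frac{1}{\frac{1}{2 m} + m} = \frac{1}{m + \frac{1}{2 m}}$)
$c{\left(115,201 \right)} + v{\left(19 \right)} = \left(-71 + 104 \cdot 115\right) + 2 \cdot 19 \frac{1}{1 + 2 \cdot 19^{2}} = \left(-71 + 11960\right) + 2 \cdot 19 \frac{1}{1 + 2 \cdot 361} = 11889 + 2 \cdot 19 \frac{1}{1 + 722} = 11889 + 2 \cdot 19 \cdot \frac{1}{723} = 11889 + \frac{38}{723} = \frac{8595785}{723}$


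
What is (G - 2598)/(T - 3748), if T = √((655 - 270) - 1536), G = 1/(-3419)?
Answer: 33291846124/48032351445 + 8882563*I*√1151/48032351445 ≈ 0.69311 + 0.006274*I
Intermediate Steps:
G = -1/3419 ≈ -0.00029248
T = I*√1151 (T = √(385 - 1536) = √(-1151) = I*√1151 ≈ 33.926*I)
(G - 2598)/(T - 3748) = (-1/3419 - 2598)/(I*√1151 - 3748) = -8882563/(3419*(-3748 + I*√1151))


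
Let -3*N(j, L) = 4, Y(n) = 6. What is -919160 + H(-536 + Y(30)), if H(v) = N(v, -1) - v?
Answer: -2755894/3 ≈ -9.1863e+5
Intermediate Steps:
N(j, L) = -4/3 (N(j, L) = -⅓*4 = -4/3)
H(v) = -4/3 - v
-919160 + H(-536 + Y(30)) = -919160 + (-4/3 - (-536 + 6)) = -919160 + (-4/3 - 1*(-530)) = -919160 + (-4/3 + 530) = -919160 + 1586/3 = -2755894/3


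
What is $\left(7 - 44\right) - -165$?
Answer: $128$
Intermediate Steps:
$\left(7 - 44\right) - -165 = -37 + 165 = 128$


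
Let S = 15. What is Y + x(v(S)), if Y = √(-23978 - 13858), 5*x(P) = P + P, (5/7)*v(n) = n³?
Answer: 1890 + 6*I*√1051 ≈ 1890.0 + 194.51*I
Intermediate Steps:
v(n) = 7*n³/5
x(P) = 2*P/5 (x(P) = (P + P)/5 = (2*P)/5 = 2*P/5)
Y = 6*I*√1051 (Y = √(-37836) = 6*I*√1051 ≈ 194.51*I)
Y + x(v(S)) = 6*I*√1051 + 2*((7/5)*15³)/5 = 6*I*√1051 + 2*((7/5)*3375)/5 = 6*I*√1051 + (⅖)*4725 = 6*I*√1051 + 1890 = 1890 + 6*I*√1051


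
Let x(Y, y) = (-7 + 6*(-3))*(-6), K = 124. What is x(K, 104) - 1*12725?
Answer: -12575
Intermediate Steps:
x(Y, y) = 150 (x(Y, y) = (-7 - 18)*(-6) = -25*(-6) = 150)
x(K, 104) - 1*12725 = 150 - 1*12725 = 150 - 12725 = -12575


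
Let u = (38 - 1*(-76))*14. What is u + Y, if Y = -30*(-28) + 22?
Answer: 2458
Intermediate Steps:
u = 1596 (u = (38 + 76)*14 = 114*14 = 1596)
Y = 862 (Y = 840 + 22 = 862)
u + Y = 1596 + 862 = 2458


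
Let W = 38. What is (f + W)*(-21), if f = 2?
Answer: -840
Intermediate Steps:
(f + W)*(-21) = (2 + 38)*(-21) = 40*(-21) = -840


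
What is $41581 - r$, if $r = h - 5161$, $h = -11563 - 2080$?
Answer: $60385$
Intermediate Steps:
$h = -13643$
$r = -18804$ ($r = -13643 - 5161 = -18804$)
$41581 - r = 41581 - -18804 = 41581 + 18804 = 60385$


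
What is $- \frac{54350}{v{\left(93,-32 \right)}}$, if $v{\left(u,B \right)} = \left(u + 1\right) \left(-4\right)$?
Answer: $\frac{27175}{188} \approx 144.55$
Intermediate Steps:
$v{\left(u,B \right)} = -4 - 4 u$ ($v{\left(u,B \right)} = \left(1 + u\right) \left(-4\right) = -4 - 4 u$)
$- \frac{54350}{v{\left(93,-32 \right)}} = - \frac{54350}{-4 - 372} = - \frac{54350}{-376} = \left(-54350\right) \left(- \frac{1}{376}\right) = \frac{27175}{188}$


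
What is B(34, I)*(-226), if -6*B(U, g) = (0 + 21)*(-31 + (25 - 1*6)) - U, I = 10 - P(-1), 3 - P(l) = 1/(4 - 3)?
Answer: -32318/3 ≈ -10773.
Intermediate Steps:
P(l) = 2 (P(l) = 3 - 1/(4 - 3) = 3 - 1/1 = 3 - 1*1 = 3 - 1 = 2)
I = 8 (I = 10 - 1*2 = 10 - 2 = 8)
B(U, g) = 42 + U/6 (B(U, g) = -((0 + 21)*(-31 + (25 - 1*6)) - U)/6 = -(21*(-31 + (25 - 6)) - U)/6 = -(21*(-31 + 19) - U)/6 = -(21*(-12) - U)/6 = -(-252 - U)/6 = 42 + U/6)
B(34, I)*(-226) = (42 + (⅙)*34)*(-226) = (42 + 17/3)*(-226) = (143/3)*(-226) = -32318/3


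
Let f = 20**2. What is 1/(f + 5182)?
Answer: 1/5582 ≈ 0.00017915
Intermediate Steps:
f = 400
1/(f + 5182) = 1/(400 + 5182) = 1/5582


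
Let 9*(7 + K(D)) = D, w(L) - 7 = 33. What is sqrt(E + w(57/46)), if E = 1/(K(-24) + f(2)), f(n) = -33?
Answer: sqrt(10234)/16 ≈ 6.3227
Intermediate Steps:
w(L) = 40 (w(L) = 7 + 33 = 40)
K(D) = -7 + D/9
E = -3/128 (E = 1/((-7 + (1/9)*(-24)) - 33) = 1/((-7 - 8/3) - 33) = 1/(-29/3 - 33) = 1/(-128/3) = -3/128 ≈ -0.023438)
sqrt(E + w(57/46)) = sqrt(-3/128 + 40) = sqrt(5117/128) = sqrt(10234)/16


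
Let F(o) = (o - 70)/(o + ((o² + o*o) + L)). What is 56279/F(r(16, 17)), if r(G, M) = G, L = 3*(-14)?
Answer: -506511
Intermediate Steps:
L = -42
F(o) = (-70 + o)/(-42 + o + 2*o²) (F(o) = (o - 70)/(o + ((o² + o*o) - 42)) = (-70 + o)/(o + ((o² + o²) - 42)) = (-70 + o)/(o + (2*o² - 42)) = (-70 + o)/(o + (-42 + 2*o²)) = (-70 + o)/(-42 + o + 2*o²))
56279/F(r(16, 17)) = 56279/(((-70 + 16)/(-42 + 16 + 2*16²))) = 56279/((-54/(-42 + 16 + 2*256))) = 56279/((-54/(-42 + 16 + 512))) = 56279/((-54/486)) = 56279/(((1/486)*(-54))) = 56279/(-⅑) = 56279*(-9) = -506511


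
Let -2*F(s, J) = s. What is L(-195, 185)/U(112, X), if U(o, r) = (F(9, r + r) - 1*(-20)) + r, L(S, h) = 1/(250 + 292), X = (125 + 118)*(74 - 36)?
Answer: 1/5013229 ≈ 1.9947e-7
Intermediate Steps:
F(s, J) = -s/2
X = 9234 (X = 243*38 = 9234)
L(S, h) = 1/542
U(o, r) = 31/2 + r (U(o, r) = (-½*9 - 1*(-20)) + r = (-9/2 + 20) + r = 31/2 + r)
L(-195, 185)/U(112, X) = 1/(542*(31/2 + 9234)) = 1/(542*(18499/2)) = (1/542)*(2/18499) = 1/5013229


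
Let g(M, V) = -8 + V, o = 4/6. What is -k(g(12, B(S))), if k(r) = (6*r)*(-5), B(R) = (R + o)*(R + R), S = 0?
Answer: -240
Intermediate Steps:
o = ⅔ (o = 4*(⅙) = ⅔ ≈ 0.66667)
B(R) = 2*R*(⅔ + R) (B(R) = (R + ⅔)*(R + R) = (⅔ + R)*(2*R) = 2*R*(⅔ + R))
k(r) = -30*r
-k(g(12, B(S))) = -(-30)*(-8 + (⅔)*0*(2 + 3*0)) = -(-30)*(-8 + (⅔)*0*(2 + 0)) = -(-30)*(-8 + (⅔)*0*2) = -(-30)*(-8 + 0) = -(-30)*(-8) = -1*240 = -240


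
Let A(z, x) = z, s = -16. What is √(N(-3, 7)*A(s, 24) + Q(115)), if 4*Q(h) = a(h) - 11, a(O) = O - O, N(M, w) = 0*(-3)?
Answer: I*√11/2 ≈ 1.6583*I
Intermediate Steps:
N(M, w) = 0
a(O) = 0
Q(h) = -11/4 (Q(h) = (0 - 11)/4 = (¼)*(-11) = -11/4)
√(N(-3, 7)*A(s, 24) + Q(115)) = √(0*(-16) - 11/4) = √(0 - 11/4) = √(-11/4) = I*√11/2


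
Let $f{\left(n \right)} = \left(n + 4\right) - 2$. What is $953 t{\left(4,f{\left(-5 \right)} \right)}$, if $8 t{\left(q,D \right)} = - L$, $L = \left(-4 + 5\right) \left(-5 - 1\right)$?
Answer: $\frac{2859}{4} \approx 714.75$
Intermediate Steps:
$f{\left(n \right)} = 2 + n$ ($f{\left(n \right)} = \left(4 + n\right) - 2 = 2 + n$)
$L = -6$ ($L = 1 \left(-6\right) = -6$)
$t{\left(q,D \right)} = \frac{3}{4}$ ($t{\left(q,D \right)} = \frac{\left(-1\right) \left(-6\right)}{8} = \frac{1}{8} \cdot 6 = \frac{3}{4}$)
$953 t{\left(4,f{\left(-5 \right)} \right)} = 953 \cdot \frac{3}{4} = \frac{2859}{4}$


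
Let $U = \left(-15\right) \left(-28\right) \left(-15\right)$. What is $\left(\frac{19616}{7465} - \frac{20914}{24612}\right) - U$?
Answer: $\frac{578908359991}{91864290} \approx 6301.8$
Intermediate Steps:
$U = -6300$ ($U = 420 \left(-15\right) = -6300$)
$\left(\frac{19616}{7465} - \frac{20914}{24612}\right) - U = \left(\frac{19616}{7465} - \frac{20914}{24612}\right) - -6300 = \left(19616 \cdot \frac{1}{7465} - \frac{10457}{12306}\right) + 6300 = \left(\frac{19616}{7465} - \frac{10457}{12306}\right) + 6300 = \frac{163332991}{91864290} + 6300 = \frac{578908359991}{91864290}$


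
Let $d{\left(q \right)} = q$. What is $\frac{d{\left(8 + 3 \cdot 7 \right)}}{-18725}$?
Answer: $- \frac{29}{18725} \approx -0.0015487$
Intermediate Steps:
$\frac{d{\left(8 + 3 \cdot 7 \right)}}{-18725} = \frac{8 + 3 \cdot 7}{-18725} = \left(8 + 21\right) \left(- \frac{1}{18725}\right) = 29 \left(- \frac{1}{18725}\right) = - \frac{29}{18725}$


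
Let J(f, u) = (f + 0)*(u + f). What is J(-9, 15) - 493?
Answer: -547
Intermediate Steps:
J(f, u) = f*(f + u)
J(-9, 15) - 493 = -9*(-9 + 15) - 493 = -9*6 - 493 = -54 - 493 = -547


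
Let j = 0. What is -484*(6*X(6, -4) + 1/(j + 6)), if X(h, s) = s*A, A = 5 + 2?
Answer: 243694/3 ≈ 81231.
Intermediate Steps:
A = 7
X(h, s) = 7*s (X(h, s) = s*7 = 7*s)
-484*(6*X(6, -4) + 1/(j + 6)) = -484*(6*(7*(-4)) + 1/(0 + 6)) = -484*(6*(-28) + 1/6) = -484*(-168 + 1/6) = -484*(-1007/6) = 243694/3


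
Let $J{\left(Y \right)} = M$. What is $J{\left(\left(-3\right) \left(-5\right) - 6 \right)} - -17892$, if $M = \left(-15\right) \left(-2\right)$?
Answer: $17922$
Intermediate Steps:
$M = 30$
$J{\left(Y \right)} = 30$
$J{\left(\left(-3\right) \left(-5\right) - 6 \right)} - -17892 = 30 - -17892 = 30 + 17892 = 17922$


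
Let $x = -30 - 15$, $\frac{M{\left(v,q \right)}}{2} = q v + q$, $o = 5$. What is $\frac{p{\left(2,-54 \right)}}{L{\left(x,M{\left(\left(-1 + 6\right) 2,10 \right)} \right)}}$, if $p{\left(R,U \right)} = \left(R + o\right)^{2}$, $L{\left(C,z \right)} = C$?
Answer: $- \frac{49}{45} \approx -1.0889$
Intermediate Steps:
$M{\left(v,q \right)} = 2 q + 2 q v$ ($M{\left(v,q \right)} = 2 \left(q v + q\right) = 2 \left(q + q v\right) = 2 q + 2 q v$)
$x = -45$ ($x = -30 - 15 = -45$)
$p{\left(R,U \right)} = \left(5 + R\right)^{2}$ ($p{\left(R,U \right)} = \left(R + 5\right)^{2} = \left(5 + R\right)^{2}$)
$\frac{p{\left(2,-54 \right)}}{L{\left(x,M{\left(\left(-1 + 6\right) 2,10 \right)} \right)}} = \frac{\left(5 + 2\right)^{2}}{-45} = 7^{2} \left(- \frac{1}{45}\right) = 49 \left(- \frac{1}{45}\right) = - \frac{49}{45}$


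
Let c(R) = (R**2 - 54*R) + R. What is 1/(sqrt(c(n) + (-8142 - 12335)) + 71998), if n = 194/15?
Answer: 16199550/1166339924819 - 15*I*sqrt(4723919)/1166339924819 ≈ 1.3889e-5 - 2.7952e-8*I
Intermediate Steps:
n = 194/15 (n = 194*(1/15) = 194/15 ≈ 12.933)
c(R) = R**2 - 53*R
1/(sqrt(c(n) + (-8142 - 12335)) + 71998) = 1/(sqrt(194*(-53 + 194/15)/15 + (-8142 - 12335)) + 71998) = 1/(sqrt((194/15)*(-601/15) - 20477) + 71998) = 1/(sqrt(-116594/225 - 20477) + 71998) = 1/(sqrt(-4723919/225) + 71998) = 1/(I*sqrt(4723919)/15 + 71998) = 1/(71998 + I*sqrt(4723919)/15)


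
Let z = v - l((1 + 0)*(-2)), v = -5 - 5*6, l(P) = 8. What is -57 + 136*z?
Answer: -5905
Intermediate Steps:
v = -35 (v = -5 - 30 = -35)
z = -43 (z = -35 - 1*8 = -35 - 8 = -43)
-57 + 136*z = -57 + 136*(-43) = -57 - 5848 = -5905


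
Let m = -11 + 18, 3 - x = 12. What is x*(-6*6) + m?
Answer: 331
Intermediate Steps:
x = -9 (x = 3 - 1*12 = 3 - 12 = -9)
m = 7
x*(-6*6) + m = -(-54)*6 + 7 = -9*(-36) + 7 = 324 + 7 = 331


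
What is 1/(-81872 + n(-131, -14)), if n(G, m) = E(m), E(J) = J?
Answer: -1/81886 ≈ -1.2212e-5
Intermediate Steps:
n(G, m) = m
1/(-81872 + n(-131, -14)) = 1/(-81872 - 14) = 1/(-81886) = -1/81886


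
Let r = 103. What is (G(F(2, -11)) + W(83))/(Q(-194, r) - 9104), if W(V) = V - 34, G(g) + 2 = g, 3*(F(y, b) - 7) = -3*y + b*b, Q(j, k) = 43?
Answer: -277/27183 ≈ -0.010190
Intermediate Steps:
F(y, b) = 7 - y + b²/3 (F(y, b) = 7 + (-3*y + b*b)/3 = 7 + (-3*y + b²)/3 = 7 + (b² - 3*y)/3 = 7 + (-y + b²/3) = 7 - y + b²/3)
G(g) = -2 + g
W(V) = -34 + V
(G(F(2, -11)) + W(83))/(Q(-194, r) - 9104) = ((-2 + (7 - 1*2 + (⅓)*(-11)²)) + (-34 + 83))/(43 - 9104) = ((-2 + (7 - 2 + (⅓)*121)) + 49)/(-9061) = ((-2 + (7 - 2 + 121/3)) + 49)*(-1/9061) = ((-2 + 136/3) + 49)*(-1/9061) = (130/3 + 49)*(-1/9061) = (277/3)*(-1/9061) = -277/27183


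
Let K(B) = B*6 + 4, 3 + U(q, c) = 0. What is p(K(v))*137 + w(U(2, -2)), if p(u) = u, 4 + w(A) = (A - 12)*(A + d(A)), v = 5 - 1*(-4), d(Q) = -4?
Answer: 8047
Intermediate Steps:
U(q, c) = -3 (U(q, c) = -3 + 0 = -3)
v = 9 (v = 5 + 4 = 9)
w(A) = -4 + (-12 + A)*(-4 + A) (w(A) = -4 + (A - 12)*(A - 4) = -4 + (-12 + A)*(-4 + A))
K(B) = 4 + 6*B (K(B) = 6*B + 4 = 4 + 6*B)
p(K(v))*137 + w(U(2, -2)) = (4 + 6*9)*137 + (44 + (-3)² - 16*(-3)) = (4 + 54)*137 + (44 + 9 + 48) = 58*137 + 101 = 7946 + 101 = 8047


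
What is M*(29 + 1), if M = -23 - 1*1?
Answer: -720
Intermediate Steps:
M = -24 (M = -23 - 1 = -24)
M*(29 + 1) = -24*(29 + 1) = -24*30 = -720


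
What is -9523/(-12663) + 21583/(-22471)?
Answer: -59314196/284550273 ≈ -0.20845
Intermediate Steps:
-9523/(-12663) + 21583/(-22471) = -9523*(-1/12663) + 21583*(-1/22471) = 9523/12663 - 21583/22471 = -59314196/284550273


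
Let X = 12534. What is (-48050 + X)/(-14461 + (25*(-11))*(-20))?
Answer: 35516/8961 ≈ 3.9634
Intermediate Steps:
(-48050 + X)/(-14461 + (25*(-11))*(-20)) = (-48050 + 12534)/(-14461 + (25*(-11))*(-20)) = -35516/(-14461 - 275*(-20)) = -35516/(-14461 + 5500) = -35516/(-8961) = -35516*(-1/8961) = 35516/8961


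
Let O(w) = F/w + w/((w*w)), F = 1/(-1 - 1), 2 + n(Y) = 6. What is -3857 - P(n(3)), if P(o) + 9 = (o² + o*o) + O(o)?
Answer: -31041/8 ≈ -3880.1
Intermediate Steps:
n(Y) = 4 (n(Y) = -2 + 6 = 4)
F = -½ (F = 1/(-2) = -½ ≈ -0.50000)
O(w) = 1/(2*w) (O(w) = -1/(2*w) + w/((w*w)) = -1/(2*w) + w/(w²) = -1/(2*w) + w/w² = -1/(2*w) + 1/w = 1/(2*w))
P(o) = -9 + 1/(2*o) + 2*o² (P(o) = -9 + ((o² + o*o) + 1/(2*o)) = -9 + ((o² + o²) + 1/(2*o)) = -9 + (2*o² + 1/(2*o)) = -9 + (1/(2*o) + 2*o²) = -9 + 1/(2*o) + 2*o²)
-3857 - P(n(3)) = -3857 - (-9 + (½)/4 + 2*4²) = -3857 - (-9 + (½)*(¼) + 2*16) = -3857 - (-9 + ⅛ + 32) = -3857 - 1*185/8 = -3857 - 185/8 = -31041/8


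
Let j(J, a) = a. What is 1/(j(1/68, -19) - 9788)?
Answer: -1/9807 ≈ -0.00010197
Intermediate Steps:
1/(j(1/68, -19) - 9788) = 1/(-19 - 9788) = 1/(-9807) = -1/9807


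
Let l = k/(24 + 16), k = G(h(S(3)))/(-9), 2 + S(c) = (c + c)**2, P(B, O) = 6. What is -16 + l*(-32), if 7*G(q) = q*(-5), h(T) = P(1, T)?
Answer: -344/21 ≈ -16.381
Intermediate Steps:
S(c) = -2 + 4*c**2 (S(c) = -2 + (c + c)**2 = -2 + (2*c)**2 = -2 + 4*c**2)
h(T) = 6
G(q) = -5*q/7 (G(q) = (q*(-5))/7 = (-5*q)/7 = -5*q/7)
k = 10/21 (k = -5/7*6/(-9) = -30/7*(-1/9) = 10/21 ≈ 0.47619)
l = 1/84 (l = 10/(21*(24 + 16)) = (10/21)/40 = (10/21)*(1/40) = 1/84 ≈ 0.011905)
-16 + l*(-32) = -16 + (1/84)*(-32) = -16 - 8/21 = -344/21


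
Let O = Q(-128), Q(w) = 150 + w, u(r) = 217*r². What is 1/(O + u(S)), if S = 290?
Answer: 1/18249722 ≈ 5.4795e-8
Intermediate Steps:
O = 22 (O = 150 - 128 = 22)
1/(O + u(S)) = 1/(22 + 217*290²) = 1/(22 + 217*84100) = 1/(22 + 18249700) = 1/18249722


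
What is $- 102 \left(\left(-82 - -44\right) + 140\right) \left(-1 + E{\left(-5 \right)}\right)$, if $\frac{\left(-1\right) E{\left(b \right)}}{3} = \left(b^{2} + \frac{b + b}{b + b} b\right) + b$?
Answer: $478584$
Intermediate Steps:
$E{\left(b \right)} = - 6 b - 3 b^{2}$ ($E{\left(b \right)} = - 3 \left(\left(b^{2} + \frac{b + b}{b + b} b\right) + b\right) = - 3 \left(\left(b^{2} + \frac{2 b}{2 b} b\right) + b\right) = - 3 \left(\left(b^{2} + 2 b \frac{1}{2 b} b\right) + b\right) = - 3 \left(\left(b^{2} + 1 b\right) + b\right) = - 3 \left(\left(b^{2} + b\right) + b\right) = - 3 \left(\left(b + b^{2}\right) + b\right) = - 3 \left(b^{2} + 2 b\right) = - 6 b - 3 b^{2}$)
$- 102 \left(\left(-82 - -44\right) + 140\right) \left(-1 + E{\left(-5 \right)}\right) = - 102 \left(\left(-82 - -44\right) + 140\right) \left(-1 - - 15 \left(2 - 5\right)\right) = - 102 \left(\left(-82 + 44\right) + 140\right) \left(-1 - \left(-15\right) \left(-3\right)\right) = - 102 \left(-38 + 140\right) \left(-1 - 45\right) = - 102 \cdot 102 \left(-46\right) = \left(-102\right) \left(-4692\right) = 478584$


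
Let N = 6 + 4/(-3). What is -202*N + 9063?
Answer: 24361/3 ≈ 8120.3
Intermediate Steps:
N = 14/3 (N = 6 + 4*(-⅓) = 6 - 4/3 = 14/3 ≈ 4.6667)
-202*N + 9063 = -202*14/3 + 9063 = -2828/3 + 9063 = 24361/3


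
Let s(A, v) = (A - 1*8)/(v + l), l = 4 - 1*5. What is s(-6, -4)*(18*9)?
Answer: 2268/5 ≈ 453.60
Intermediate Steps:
l = -1 (l = 4 - 5 = -1)
s(A, v) = (-8 + A)/(-1 + v) (s(A, v) = (A - 1*8)/(v - 1) = (A - 8)/(-1 + v) = (-8 + A)/(-1 + v))
s(-6, -4)*(18*9) = ((-8 - 6)/(-1 - 4))*(18*9) = (-14/(-5))*162 = -1/5*(-14)*162 = (14/5)*162 = 2268/5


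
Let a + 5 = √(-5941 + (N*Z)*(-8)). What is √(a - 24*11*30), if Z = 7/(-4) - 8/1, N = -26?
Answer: √(-7925 + I*√7969) ≈ 0.5014 + 89.024*I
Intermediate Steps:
Z = -39/4 (Z = 7*(-¼) - 8*1 = -7/4 - 8 = -39/4 ≈ -9.7500)
a = -5 + I*√7969 (a = -5 + √(-5941 - 26*(-39/4)*(-8)) = -5 + √(-5941 + (507/2)*(-8)) = -5 + √(-5941 - 2028) = -5 + √(-7969) = -5 + I*√7969 ≈ -5.0 + 89.269*I)
√(a - 24*11*30) = √((-5 + I*√7969) - 24*11*30) = √((-5 + I*√7969) - 264*30) = √((-5 + I*√7969) - 7920) = √(-7925 + I*√7969)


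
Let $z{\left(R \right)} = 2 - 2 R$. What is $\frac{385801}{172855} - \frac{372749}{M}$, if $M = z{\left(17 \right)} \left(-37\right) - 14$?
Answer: $- \frac{196861973}{622278} \approx -316.36$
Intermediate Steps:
$M = 1170$ ($M = \left(2 - 34\right) \left(-37\right) - 14 = \left(-32\right) \left(-37\right) - 14 = 1184 - 14 = 1170$)
$\frac{385801}{172855} - \frac{372749}{M} = \frac{385801}{172855} - \frac{372749}{1170} = 385801 \cdot \frac{1}{172855} - \frac{28673}{90} = \frac{385801}{172855} - \frac{28673}{90} = - \frac{196861973}{622278}$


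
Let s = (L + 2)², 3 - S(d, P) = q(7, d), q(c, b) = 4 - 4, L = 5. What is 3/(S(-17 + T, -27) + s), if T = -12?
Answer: 3/52 ≈ 0.057692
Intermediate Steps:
q(c, b) = 0
S(d, P) = 3 (S(d, P) = 3 - 1*0 = 3 + 0 = 3)
s = 49 (s = (5 + 2)² = 7² = 49)
3/(S(-17 + T, -27) + s) = 3/(3 + 49) = 3/52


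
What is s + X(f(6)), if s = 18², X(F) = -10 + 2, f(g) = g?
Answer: 316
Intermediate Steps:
X(F) = -8
s = 324
s + X(f(6)) = 324 - 8 = 316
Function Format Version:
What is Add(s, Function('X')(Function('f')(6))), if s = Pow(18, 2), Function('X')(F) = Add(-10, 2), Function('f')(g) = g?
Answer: 316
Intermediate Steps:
Function('X')(F) = -8
s = 324
Add(s, Function('X')(Function('f')(6))) = Add(324, -8) = 316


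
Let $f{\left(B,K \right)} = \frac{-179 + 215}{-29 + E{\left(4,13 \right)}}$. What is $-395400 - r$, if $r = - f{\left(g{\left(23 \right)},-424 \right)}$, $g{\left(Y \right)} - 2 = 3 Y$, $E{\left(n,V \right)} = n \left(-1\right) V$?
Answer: $- \frac{3558604}{9} \approx -3.954 \cdot 10^{5}$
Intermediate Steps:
$E{\left(n,V \right)} = - V n$ ($E{\left(n,V \right)} = - n V = - V n$)
$g{\left(Y \right)} = 2 + 3 Y$
$f{\left(B,K \right)} = - \frac{4}{9}$ ($f{\left(B,K \right)} = \frac{-179 + 215}{-29 - 13 \cdot 4} = \frac{36}{-29 - 52} = \frac{36}{-81} = 36 \left(- \frac{1}{81}\right) = - \frac{4}{9}$)
$r = \frac{4}{9}$ ($r = \left(-1\right) \left(- \frac{4}{9}\right) = \frac{4}{9} \approx 0.44444$)
$-395400 - r = -395400 - \frac{4}{9} = - \frac{3558604}{9}$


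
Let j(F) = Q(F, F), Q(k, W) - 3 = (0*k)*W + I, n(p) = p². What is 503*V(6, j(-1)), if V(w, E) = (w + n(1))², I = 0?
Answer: 24647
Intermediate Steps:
Q(k, W) = 3 (Q(k, W) = 3 + ((0*k)*W + 0) = 3 + (0*W + 0) = 3 + (0 + 0) = 3 + 0 = 3)
j(F) = 3
V(w, E) = (1 + w)² (V(w, E) = (w + 1²)² = (w + 1)² = (1 + w)²)
503*V(6, j(-1)) = 503*(1 + 6)² = 503*7² = 503*49 = 24647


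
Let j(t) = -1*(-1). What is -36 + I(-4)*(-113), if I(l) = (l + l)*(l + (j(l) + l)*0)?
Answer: -3652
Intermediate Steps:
j(t) = 1
I(l) = 2*l² (I(l) = (l + l)*(l + (1 + l)*0) = (2*l)*(l + 0) = (2*l)*l = 2*l²)
-36 + I(-4)*(-113) = -36 + (2*(-4)²)*(-113) = -36 + (2*16)*(-113) = -36 + 32*(-113) = -36 - 3616 = -3652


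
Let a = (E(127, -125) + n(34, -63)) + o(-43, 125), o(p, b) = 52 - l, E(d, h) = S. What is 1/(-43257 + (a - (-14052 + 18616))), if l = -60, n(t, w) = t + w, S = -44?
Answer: -1/47782 ≈ -2.0928e-5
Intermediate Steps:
E(d, h) = -44
o(p, b) = 112 (o(p, b) = 52 - 1*(-60) = 52 + 60 = 112)
a = 39 (a = (-44 + (34 - 63)) + 112 = (-44 - 29) + 112 = -73 + 112 = 39)
1/(-43257 + (a - (-14052 + 18616))) = 1/(-43257 + (39 - (-14052 + 18616))) = 1/(-43257 + (39 - 1*4564)) = 1/(-43257 + (39 - 4564)) = 1/(-43257 - 4525) = 1/(-47782) = -1/47782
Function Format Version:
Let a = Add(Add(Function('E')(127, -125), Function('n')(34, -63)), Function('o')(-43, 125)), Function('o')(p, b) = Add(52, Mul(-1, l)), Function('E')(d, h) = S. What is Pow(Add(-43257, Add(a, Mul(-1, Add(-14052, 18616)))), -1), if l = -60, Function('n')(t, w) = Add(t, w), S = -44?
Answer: Rational(-1, 47782) ≈ -2.0928e-5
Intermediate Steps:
Function('E')(d, h) = -44
Function('o')(p, b) = 112 (Function('o')(p, b) = Add(52, Mul(-1, -60)) = Add(52, 60) = 112)
a = 39 (a = Add(Add(-44, Add(34, -63)), 112) = Add(Add(-44, -29), 112) = Add(-73, 112) = 39)
Pow(Add(-43257, Add(a, Mul(-1, Add(-14052, 18616)))), -1) = Pow(Add(-43257, Add(39, Mul(-1, Add(-14052, 18616)))), -1) = Pow(Add(-43257, Add(39, Mul(-1, 4564))), -1) = Pow(Add(-43257, Add(39, -4564)), -1) = Pow(Add(-43257, -4525), -1) = Pow(-47782, -1) = Rational(-1, 47782)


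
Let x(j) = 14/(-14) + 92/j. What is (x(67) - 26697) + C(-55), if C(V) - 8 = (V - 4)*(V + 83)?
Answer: -1898822/67 ≈ -28341.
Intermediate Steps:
C(V) = 8 + (-4 + V)*(83 + V) (C(V) = 8 + (V - 4)*(V + 83) = 8 + (-4 + V)*(83 + V))
x(j) = -1 + 92/j (x(j) = 14*(-1/14) + 92/j = -1 + 92/j)
(x(67) - 26697) + C(-55) = ((92 - 1*67)/67 - 26697) + (-324 + (-55)² + 79*(-55)) = ((92 - 67)/67 - 26697) + (-324 + 3025 - 4345) = ((1/67)*25 - 26697) - 1644 = (25/67 - 26697) - 1644 = -1788674/67 - 1644 = -1898822/67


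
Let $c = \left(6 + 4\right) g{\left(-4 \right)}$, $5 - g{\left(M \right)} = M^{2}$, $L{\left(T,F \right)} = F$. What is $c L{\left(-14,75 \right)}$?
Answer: $-8250$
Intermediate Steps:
$g{\left(M \right)} = 5 - M^{2}$
$c = -110$ ($c = \left(6 + 4\right) \left(5 - \left(-4\right)^{2}\right) = 10 \left(5 - 16\right) = 10 \left(-11\right) = -110$)
$c L{\left(-14,75 \right)} = \left(-110\right) 75 = -8250$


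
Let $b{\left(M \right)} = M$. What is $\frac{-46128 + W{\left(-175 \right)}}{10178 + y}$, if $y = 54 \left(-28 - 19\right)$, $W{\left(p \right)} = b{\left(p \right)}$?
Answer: $- \frac{46303}{7640} \approx -6.0606$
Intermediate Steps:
$W{\left(p \right)} = p$
$y = -2538$ ($y = 54 \left(-47\right) = -2538$)
$\frac{-46128 + W{\left(-175 \right)}}{10178 + y} = \frac{-46128 - 175}{10178 - 2538} = - \frac{46303}{7640}$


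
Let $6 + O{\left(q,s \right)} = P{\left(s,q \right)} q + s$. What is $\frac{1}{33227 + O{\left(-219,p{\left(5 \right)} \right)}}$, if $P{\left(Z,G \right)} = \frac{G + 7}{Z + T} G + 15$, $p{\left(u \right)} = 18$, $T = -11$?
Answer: $- \frac{7}{9958054} \approx -7.0295 \cdot 10^{-7}$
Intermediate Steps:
$P{\left(Z,G \right)} = 15 + \frac{G \left(7 + G\right)}{-11 + Z}$ ($P{\left(Z,G \right)} = \frac{G + 7}{Z - 11} G + 15 = \frac{7 + G}{-11 + Z} G + 15 = \frac{G \left(7 + G\right)}{-11 + Z} + 15 = 15 + \frac{G \left(7 + G\right)}{-11 + Z}$)
$O{\left(q,s \right)} = -6 + s + \frac{q \left(-165 + q^{2} + 7 q + 15 s\right)}{-11 + s}$ ($O{\left(q,s \right)} = -6 + \left(\frac{-165 + q^{2} + 7 q + 15 s}{-11 + s} q + s\right) = -6 + \left(\frac{q \left(-165 + q^{2} + 7 q + 15 s\right)}{-11 + s} + s\right) = -6 + \left(s + \frac{q \left(-165 + q^{2} + 7 q + 15 s\right)}{-11 + s}\right) = -6 + s + \frac{q \left(-165 + q^{2} + 7 q + 15 s\right)}{-11 + s}$)
$\frac{1}{33227 + O{\left(-219,p{\left(5 \right)} \right)}} = \frac{1}{33227 + \frac{- 219 \left(-165 + \left(-219\right)^{2} + 7 \left(-219\right) + 15 \cdot 18\right) + \left(-11 + 18\right) \left(-6 + 18\right)}{-11 + 18}} = \frac{1}{33227 + \frac{- 219 \left(-165 + 47961 - 1533 + 270\right) + 7 \cdot 12}{7}} = \frac{1}{33227 + \frac{\left(-219\right) 46533 + 84}{7}} = \frac{1}{33227 + \frac{-10190727 + 84}{7}} = \frac{1}{33227 + \frac{1}{7} \left(-10190643\right)} = \frac{1}{33227 - \frac{10190643}{7}} = \frac{1}{- \frac{9958054}{7}} = - \frac{7}{9958054}$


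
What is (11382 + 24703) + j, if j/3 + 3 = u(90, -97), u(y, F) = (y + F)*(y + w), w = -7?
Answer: 34333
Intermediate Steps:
u(y, F) = (-7 + y)*(F + y) (u(y, F) = (y + F)*(y - 7) = (F + y)*(-7 + y) = (-7 + y)*(F + y))
j = -1752 (j = -9 + 3*(90**2 - 7*(-97) - 7*90 - 97*90) = -9 + 3*(8100 + 679 - 630 - 8730) = -9 + 3*(-581) = -9 - 1743 = -1752)
(11382 + 24703) + j = (11382 + 24703) - 1752 = 36085 - 1752 = 34333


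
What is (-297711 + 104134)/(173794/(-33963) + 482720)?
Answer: -6574455651/16394445566 ≈ -0.40102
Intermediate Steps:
(-297711 + 104134)/(173794/(-33963) + 482720) = -193577/(173794*(-1/33963) + 482720) = -193577/(-173794/33963 + 482720) = -193577/16394445566/33963 = -193577*33963/16394445566 = -6574455651/16394445566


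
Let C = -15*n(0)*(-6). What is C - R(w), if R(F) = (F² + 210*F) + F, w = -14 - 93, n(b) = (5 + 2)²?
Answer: 15538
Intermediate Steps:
n(b) = 49 (n(b) = 7² = 49)
w = -107
R(F) = F² + 211*F
C = 4410 (C = -15*49*(-6) = -735*(-6) = 4410)
C - R(w) = 4410 - (-107)*(211 - 107) = 4410 - (-107)*104 = 4410 - 1*(-11128) = 4410 + 11128 = 15538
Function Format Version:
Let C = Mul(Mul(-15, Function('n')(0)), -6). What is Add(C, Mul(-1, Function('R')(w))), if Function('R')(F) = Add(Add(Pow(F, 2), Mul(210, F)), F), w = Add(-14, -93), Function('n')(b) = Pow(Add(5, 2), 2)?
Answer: 15538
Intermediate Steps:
Function('n')(b) = 49 (Function('n')(b) = Pow(7, 2) = 49)
w = -107
Function('R')(F) = Add(Pow(F, 2), Mul(211, F))
C = 4410 (C = Mul(Mul(-15, 49), -6) = Mul(-735, -6) = 4410)
Add(C, Mul(-1, Function('R')(w))) = Add(4410, Mul(-1, Mul(-107, Add(211, -107)))) = Add(4410, Mul(-1, Mul(-107, 104))) = Add(4410, Mul(-1, -11128)) = Add(4410, 11128) = 15538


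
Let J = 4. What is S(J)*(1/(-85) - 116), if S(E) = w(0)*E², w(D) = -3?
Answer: 473328/85 ≈ 5568.6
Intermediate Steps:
S(E) = -3*E²
S(J)*(1/(-85) - 116) = (-3*4²)*(1/(-85) - 116) = (-3*16)*(-1/85 - 116) = -48*(-9861/85) = 473328/85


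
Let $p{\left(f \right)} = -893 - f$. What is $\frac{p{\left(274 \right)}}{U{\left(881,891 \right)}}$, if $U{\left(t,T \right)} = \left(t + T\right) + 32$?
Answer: $- \frac{1167}{1804} \approx -0.6469$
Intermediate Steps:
$U{\left(t,T \right)} = 32 + T + t$ ($U{\left(t,T \right)} = \left(T + t\right) + 32 = 32 + T + t$)
$\frac{p{\left(274 \right)}}{U{\left(881,891 \right)}} = \frac{-893 - 274}{32 + 891 + 881} = \frac{-893 - 274}{1804} = \left(-1167\right) \frac{1}{1804} = - \frac{1167}{1804}$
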